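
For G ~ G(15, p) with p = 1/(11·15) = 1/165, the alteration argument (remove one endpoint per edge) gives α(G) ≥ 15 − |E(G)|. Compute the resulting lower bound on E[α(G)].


E[|E(G)|] = C(15, 2)·p = 105 · (1/165) = 7/11.
E[α(G)] ≥ n − E[|E(G)|] = 15 − 7/11 = 158/11.
Numerically: ≈ 14.363636.
(This is only a lower bound; the true E[α(G)] may be larger.)

E[α(G)] ≥ 158/11 ≈ 14.363636.


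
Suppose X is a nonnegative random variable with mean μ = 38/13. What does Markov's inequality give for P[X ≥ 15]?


μ = E[X] = 38/13, a = 15.
Markov: P[X ≥ 15] ≤ μ/a = (38/13)/15 = 38/195.
Numerically: ≈ 0.19487.
(Since a = 15 > μ = 2.92308, the bound 38/195 is < 1 and informative.)

P[X ≥ 15] ≤ 38/195 ≈ 0.19487.


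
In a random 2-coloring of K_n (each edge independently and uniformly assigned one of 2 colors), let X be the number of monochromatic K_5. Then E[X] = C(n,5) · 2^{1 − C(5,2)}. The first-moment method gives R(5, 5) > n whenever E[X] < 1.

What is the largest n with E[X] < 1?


We need C(n, 5) · 2^{1 − 10} < 1, i.e. C(n, 5) < 2^{10 − 1} = 512.
Check values of n near the boundary:
  n = 7: C(7, 5) = 21; 21 < 512? YES
  n = 8: C(8, 5) = 56; 56 < 512? YES
  n = 9: C(9, 5) = 126; 126 < 512? YES
  n = 10: C(10, 5) = 252; 252 < 512? YES
  n = 11: C(11, 5) = 462; 462 < 512? YES
  n = 12: C(12, 5) = 792; 792 < 512? NO
  n = 13: C(13, 5) = 1287; 1287 < 512? NO
  n = 14: C(14, 5) = 2002; 2002 < 512? NO
The largest n with C(n, 5) < 512 is n = 11 (where E[X] = 231/256 ≈ 0.902344). Hence R(5, 5) > 11, i.e. R(5, 5) ≥ 12.

Largest n = 11; hence R(5, 5) > 11.


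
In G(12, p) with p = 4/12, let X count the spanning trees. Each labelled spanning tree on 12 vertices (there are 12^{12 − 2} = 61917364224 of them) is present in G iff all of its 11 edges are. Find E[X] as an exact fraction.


K_12 has 12^{12 − 2} = 61917364224 labelled spanning trees.
For each such spanning tree H, let X_H = 1 if all 11 edges of H are present in G. Then P[X_H = 1] = p^{11} = (1/3)^{11} = 1/177147.
By linearity of expectation: E[X] = Σ_H E[X_H] = 61917364224 · p^{11} = 61917364224 · 1/177147 = 1048576/3.
Numerically: E[X] ≈ 3.495e+05.

E[X] = 61917364224 · (1/3)^{11} = 1048576/3 ≈ 3.495e+05.


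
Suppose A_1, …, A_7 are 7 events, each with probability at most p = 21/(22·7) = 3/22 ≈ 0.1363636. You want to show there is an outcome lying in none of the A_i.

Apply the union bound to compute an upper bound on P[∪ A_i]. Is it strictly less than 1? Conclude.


Union bound: P[∪_{i=1}^{7} A_i] ≤ Σ_i P[A_i] ≤ 7·p = 7·(3/22) = 21/22.
Numerically: 21/22 ≈ 0.9545455.
Is 21/22 < 1? YES.
Since P[∪ A_i] ≤ 21/22 < 1, the complement has P[∩ A_i^c] ≥ 1 − 21/22 = 1/22 > 0, so some outcome avoids every A_i.

7·p = 21/22 ≈ 0.9545455; existence CERTIFIED by the union bound.


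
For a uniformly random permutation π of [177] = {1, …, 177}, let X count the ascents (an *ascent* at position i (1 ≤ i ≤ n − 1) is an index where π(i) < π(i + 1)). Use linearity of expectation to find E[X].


Write X = Σ X_I over i = 1, …, 176, with X_I the indicator of one ascent.
There are 176 indicators.
For each fixed i, the pair (π(i), π(i+1)) is a uniformly random ordered pair of distinct values from {1, …, 177}; by symmetry P[π(i) < π(i+1)] = 1/2.
By linearity: E[X] = 176 · (1/2) = (177 − 1) · (1/2) = 88 ≈ 88.00000.

E[X] = 88 = 88.00000.


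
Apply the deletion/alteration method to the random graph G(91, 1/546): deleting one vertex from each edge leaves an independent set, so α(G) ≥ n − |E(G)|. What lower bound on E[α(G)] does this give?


E[|E(G)|] = C(91, 2)·p = 4095 · (1/546) = 15/2.
E[α(G)] ≥ n − E[|E(G)|] = 91 − 15/2 = 167/2.
Numerically: ≈ 83.500000.
(This is only a lower bound; the true E[α(G)] may be larger.)

E[α(G)] ≥ 167/2 ≈ 83.500000.


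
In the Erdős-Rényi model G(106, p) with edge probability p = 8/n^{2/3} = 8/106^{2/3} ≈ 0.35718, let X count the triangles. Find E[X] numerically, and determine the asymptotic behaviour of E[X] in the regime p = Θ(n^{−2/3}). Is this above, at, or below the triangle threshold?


Number of potential triangles: C(106, 3) = 192920.
Each occurs with probability p³ ≈ (0.35718)³ ≈ 4.5567818e-02.
By linearity: E[X] = C(106, 3)·p³ ≈ 192920 · 4.5567818e-02 ≈ 8790.94340.
Since α = 2/3 < 1, p = c/n^{2/3} ≫ 1/n is above the triangle threshold p ~ 1/n. Asymptotically E[X] ~ (c³/6)·n^{3(1−α)} = (8³/6)·n^{1} → ∞; triangles are abundant w.h.p.

E[X] ≈ 8790.94340; in regime p = Θ(1/n^{2/3}) E[X] diverges (above the triangle threshold p ~ 1/n).


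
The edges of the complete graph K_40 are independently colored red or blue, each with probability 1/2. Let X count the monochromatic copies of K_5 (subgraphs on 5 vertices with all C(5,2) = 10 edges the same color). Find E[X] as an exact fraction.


Let X = Σ_S X_S over the C(40, 5) = 658008 subsets S of size 5, where X_S = 1 if the K_5 on S is monochromatic.
For a fixed S, the K_5 on S has C(5, 2) = 10 edges. P[all 10 edges red] = (1/2)^10, and likewise for blue, so P[monochromatic] = 2·(1/2)^10 = 2^{1 − 10} = 1/512.
Summing: E[X] = C(40, 5) · 2^{1 − 10} = 658008 · 1/512 = 82251/64.
Numerically: E[X] ≈ 1285.1719.

E[X] = C(40,5)·2^(1−C(5,2)) = 82251/64 ≈ 1285.1719.


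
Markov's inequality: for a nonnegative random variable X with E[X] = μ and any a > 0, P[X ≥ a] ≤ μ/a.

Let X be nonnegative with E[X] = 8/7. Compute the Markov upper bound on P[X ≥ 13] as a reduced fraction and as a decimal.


μ = E[X] = 8/7, a = 13.
Markov: P[X ≥ 13] ≤ μ/a = (8/7)/13 = 8/91.
Numerically: ≈ 0.087912.
(Since a = 13 > μ = 1.142857, the bound 8/91 is < 1 and informative.)

P[X ≥ 13] ≤ 8/91 ≈ 0.087912.


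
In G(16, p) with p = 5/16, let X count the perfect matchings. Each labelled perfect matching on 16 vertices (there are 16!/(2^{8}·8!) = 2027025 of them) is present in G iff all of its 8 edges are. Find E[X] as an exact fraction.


K_16 has 16!/(2^{8}·8!) = 2027025 labelled perfect matchings.
For each such perfect matching H, let X_H = 1 if all 8 edges of H are present in G. Then P[X_H = 1] = p^{8} = (5/16)^{8} = 390625/4294967296.
Summing the indicators: E[X] = Σ_H E[X_H] = 2027025 · p^{8} = 2027025 · 390625/4294967296 = 791806640625/4294967296.
Numerically: E[X] ≈ 184.36.

E[X] = 2027025 · (5/16)^{8} = 791806640625/4294967296 ≈ 184.36.


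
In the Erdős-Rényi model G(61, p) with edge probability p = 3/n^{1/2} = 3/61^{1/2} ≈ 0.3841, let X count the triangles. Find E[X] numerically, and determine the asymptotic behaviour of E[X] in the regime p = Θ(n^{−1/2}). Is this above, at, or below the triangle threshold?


Number of potential triangles: C(61, 3) = 35990.
Each occurs with probability p³ ≈ (0.3841)³ ≈ 5.667206e-02.
By linearity: E[X] = C(61, 3)·p³ ≈ 35990 · 5.667206e-02 ≈ 2039.6275.
Since α = 1/2 < 1, p = c/n^{1/2} ≫ 1/n is above the triangle threshold p ~ 1/n. Asymptotically E[X] ~ (c³/6)·n^{3(1−α)} = (3³/6)·n^{1.5} → ∞; triangles are abundant w.h.p.

E[X] ≈ 2039.6275; in regime p = Θ(1/n^{1/2}) E[X] diverges (above the triangle threshold p ~ 1/n).


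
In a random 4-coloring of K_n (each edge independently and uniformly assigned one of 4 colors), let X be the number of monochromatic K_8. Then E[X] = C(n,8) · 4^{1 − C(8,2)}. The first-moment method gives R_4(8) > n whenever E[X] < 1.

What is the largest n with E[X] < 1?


We need C(n, 8) · 4^{1 − 28} < 1, i.e. C(n, 8) < 4^{28 − 1} = 18014398509481984.
Check values of n near the boundary:
  n = 402: C(402, 8) = 15770615726749950; 15770615726749950 < 18014398509481984? YES
  n = 403: C(403, 8) = 16090020602228430; 16090020602228430 < 18014398509481984? YES
  n = 404: C(404, 8) = 16415071523485570; 16415071523485570 < 18014398509481984? YES
  n = 405: C(405, 8) = 16745853821188050; 16745853821188050 < 18014398509481984? YES
  n = 406: C(406, 8) = 17082453897995850; 17082453897995850 < 18014398509481984? YES
  n = 407: C(407, 8) = 17424959239309050; 17424959239309050 < 18014398509481984? YES
  n = 408: C(408, 8) = 17773458424095231; 17773458424095231 < 18014398509481984? YES
  n = 409: C(409, 8) = 18128041135797879; 18128041135797879 < 18014398509481984? NO
  n = 410: C(410, 8) = 18488798173326195; 18488798173326195 < 18014398509481984? NO
The largest n with C(n, 8) < 18014398509481984 is n = 408 (where E[X] = 17773458424095231/18014398509481984 ≈ 0.986625). Hence R_4(8) > 408, i.e. R_4(8) ≥ 409.

Largest n = 408; hence R_4(8) > 408.


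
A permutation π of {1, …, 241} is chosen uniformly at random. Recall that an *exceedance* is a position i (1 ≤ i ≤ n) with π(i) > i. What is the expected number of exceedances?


Write X = Σ_{i=1}^{241} X_i, where X_i = 1_{π(i) > i}.
For each fixed i, π(i) is uniform over {1, …, 241} (marginal of a uniform permutation), so P[π(i) > i] = (n − i)/n. Summing: Σ_{i=1}^{241} (n − i)/n = (0 + 1 + … + 240)/241 = 241(241 − 1)/(2·241) = (241 − 1)/2.
Hence E[X] = Σ_{i=1}^{241} (241 − i)/241 = 120 ≈ 120.000000.

E[X] = 120 = 120.000000.


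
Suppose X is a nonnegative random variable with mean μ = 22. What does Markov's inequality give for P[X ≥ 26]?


μ = E[X] = 22, a = 26.
Markov: P[X ≥ 26] ≤ μ/a = (22)/26 = 11/13.
Numerically: ≈ 0.84615.
(Since a = 26 > μ = 22.00000, the bound 11/13 is < 1 and informative.)

P[X ≥ 26] ≤ 11/13 ≈ 0.84615.


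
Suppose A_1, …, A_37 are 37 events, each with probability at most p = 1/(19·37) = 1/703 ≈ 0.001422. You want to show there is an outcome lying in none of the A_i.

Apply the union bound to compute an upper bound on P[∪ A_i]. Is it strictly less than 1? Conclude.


Union bound: P[∪_{i=1}^{37} A_i] ≤ Σ_i P[A_i] ≤ 37·p = 37·(1/703) = 1/19.
Numerically: 1/19 ≈ 0.052632.
Is 1/19 < 1? YES.
Since P[∪ A_i] ≤ 1/19 < 1, the complement has P[∩ A_i^c] ≥ 1 − 1/19 = 18/19 > 0, so some outcome avoids every A_i.

37·p = 1/19 ≈ 0.052632; existence CERTIFIED by the union bound.


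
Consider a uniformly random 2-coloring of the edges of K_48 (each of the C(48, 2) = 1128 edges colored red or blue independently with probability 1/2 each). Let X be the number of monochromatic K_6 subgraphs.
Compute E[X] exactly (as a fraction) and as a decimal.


Let X = Σ_S X_S over the C(48, 6) = 12271512 subsets S of size 6, where X_S = 1 if the K_6 on S is monochromatic.
For a fixed S, the K_6 on S has C(6, 2) = 15 edges. P[all 15 edges red] = (1/2)^15, and likewise for blue, so P[monochromatic] = 2·(1/2)^15 = 2^{1 − 15} = 1/16384.
Summing: E[X] = C(48, 6) · 2^{1 − 15} = 12271512 · 1/16384 = 1533939/2048.
Numerically: E[X] ≈ 748.994.

E[X] = C(48,6)·2^(1−C(6,2)) = 1533939/2048 ≈ 748.994.


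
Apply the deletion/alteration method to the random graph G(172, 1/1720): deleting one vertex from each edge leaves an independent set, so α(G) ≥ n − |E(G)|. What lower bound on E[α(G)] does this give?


E[|E(G)|] = C(172, 2)·p = 14706 · (1/1720) = 171/20.
E[α(G)] ≥ n − E[|E(G)|] = 172 − 171/20 = 3269/20.
Numerically: ≈ 163.450.
(This is only a lower bound; the true E[α(G)] may be larger.)

E[α(G)] ≥ 3269/20 ≈ 163.450.


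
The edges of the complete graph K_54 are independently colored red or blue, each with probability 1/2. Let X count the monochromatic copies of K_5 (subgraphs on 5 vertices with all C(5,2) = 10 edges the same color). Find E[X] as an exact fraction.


Let X = Σ_S X_S over the C(54, 5) = 3162510 subsets S of size 5, where X_S = 1 if the K_5 on S is monochromatic.
For a fixed S, the K_5 on S has C(5, 2) = 10 edges. P[all 10 edges red] = (1/2)^10, and likewise for blue, so P[monochromatic] = 2·(1/2)^10 = 2^{1 − 10} = 1/512.
By linearity of expectation: E[X] = C(54, 5) · 2^{1 − 10} = 3162510 · 1/512 = 1581255/256.
Numerically: E[X] ≈ 6176.777.

E[X] = C(54,5)·2^(1−C(5,2)) = 1581255/256 ≈ 6176.777.


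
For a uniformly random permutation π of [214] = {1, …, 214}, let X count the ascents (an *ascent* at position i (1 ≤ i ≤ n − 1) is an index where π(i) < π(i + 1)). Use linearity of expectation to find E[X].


Write X = Σ X_I over i = 1, …, 213, with X_I the indicator of one ascent.
There are 213 indicators.
For each fixed i, the pair (π(i), π(i+1)) is a uniformly random ordered pair of distinct values from {1, …, 214}; by symmetry P[π(i) < π(i+1)] = 1/2.
By linearity: E[X] = 213 · (1/2) = (214 − 1) · (1/2) = 213/2 ≈ 106.50000.

E[X] = 213/2 = 106.50000.


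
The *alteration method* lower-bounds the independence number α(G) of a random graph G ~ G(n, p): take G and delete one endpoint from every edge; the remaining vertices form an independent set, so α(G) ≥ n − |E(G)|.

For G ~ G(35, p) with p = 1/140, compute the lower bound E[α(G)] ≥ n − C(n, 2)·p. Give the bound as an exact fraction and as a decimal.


E[|E(G)|] = C(35, 2)·p = 595 · (1/140) = 17/4.
E[α(G)] ≥ n − E[|E(G)|] = 35 − 17/4 = 123/4.
Numerically: ≈ 30.7500.
(This is only a lower bound; the true E[α(G)] may be larger.)

E[α(G)] ≥ 123/4 ≈ 30.7500.


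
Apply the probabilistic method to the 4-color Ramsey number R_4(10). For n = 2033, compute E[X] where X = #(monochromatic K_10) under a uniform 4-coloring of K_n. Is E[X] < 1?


E[X] = C(2033, 10) · 4^{1 − 45} = 325074373196988390113235240 · 4^{−44} = 325074373196988390113235240/309485009821345068724781056.
As a reduced fraction: E[X] = 40634296649623548764154405/38685626227668133590597632 ≈ 1.0504.
Is E[X] < 1? NO.
Since E[X] ≥ 1, the first-moment bound is inconclusive at n = 2033; it does NOT by itself certify R_4(10) > 2033.

E[X] = 40634296649623548764154405/38685626227668133590597632 ≈ 1.0504; E[X] ≥ 1; first-moment method inconclusive here.


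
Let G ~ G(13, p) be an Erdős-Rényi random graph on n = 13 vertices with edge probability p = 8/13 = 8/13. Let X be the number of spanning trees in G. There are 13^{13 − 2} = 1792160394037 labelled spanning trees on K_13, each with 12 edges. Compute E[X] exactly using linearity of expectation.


K_13 has 13^{13 − 2} = 1792160394037 labelled spanning trees.
For each such spanning tree H, let X_H = 1 if all 12 edges of H are present in G. Then P[X_H = 1] = p^{12} = (8/13)^{12} = 68719476736/23298085122481.
By linearity: E[X] = Σ_H E[X_H] = 1792160394037 · p^{12} = 1792160394037 · 68719476736/23298085122481 = 68719476736/13.
Numerically: E[X] ≈ 5.29e+09.

E[X] = 1792160394037 · (8/13)^{12} = 68719476736/13 ≈ 5.29e+09.


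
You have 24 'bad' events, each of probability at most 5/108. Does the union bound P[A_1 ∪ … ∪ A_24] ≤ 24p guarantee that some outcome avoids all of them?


Union bound: P[∪_{i=1}^{24} A_i] ≤ Σ_i P[A_i] ≤ 24·p = 24·(5/108) = 10/9.
Numerically: 10/9 ≈ 1.11111.
Is 10/9 < 1? NO.
Since the bound 10/9 is ≥ 1, the union bound is uninformative here; it does NOT by itself certify existence.

24·p = 10/9 ≈ 1.11111; existence NOT certified by the union bound.


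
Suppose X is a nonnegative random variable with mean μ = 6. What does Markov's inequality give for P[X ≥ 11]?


μ = E[X] = 6, a = 11.
Markov: P[X ≥ 11] ≤ μ/a = (6)/11 = 6/11.
Numerically: ≈ 0.545.
(Since a = 11 > μ = 6.000, the bound 6/11 is < 1 and informative.)

P[X ≥ 11] ≤ 6/11 ≈ 0.545.


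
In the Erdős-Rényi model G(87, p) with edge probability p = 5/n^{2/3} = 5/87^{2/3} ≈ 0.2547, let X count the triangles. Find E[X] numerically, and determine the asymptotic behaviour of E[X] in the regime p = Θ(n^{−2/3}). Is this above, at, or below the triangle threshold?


Number of potential triangles: C(87, 3) = 105995.
Each occurs with probability p³ ≈ (0.2547)³ ≈ 1.651473e-02.
By linearity: E[X] = C(87, 3)·p³ ≈ 105995 · 1.651473e-02 ≈ 1750.4789.
Since α = 2/3 < 1, p = c/n^{2/3} ≫ 1/n is above the triangle threshold p ~ 1/n. Asymptotically E[X] ~ (c³/6)·n^{3(1−α)} = (5³/6)·n^{1} → ∞; triangles are abundant w.h.p.

E[X] ≈ 1750.4789; in regime p = Θ(1/n^{2/3}) E[X] diverges (above the triangle threshold p ~ 1/n).


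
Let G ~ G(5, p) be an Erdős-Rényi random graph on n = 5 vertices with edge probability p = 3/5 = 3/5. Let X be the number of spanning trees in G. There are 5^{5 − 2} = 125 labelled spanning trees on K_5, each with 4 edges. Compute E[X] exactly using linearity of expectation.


K_5 has 5^{5 − 2} = 125 labelled spanning trees.
For each such spanning tree H, let X_H = 1 if all 4 edges of H are present in G. Then P[X_H = 1] = p^{4} = (3/5)^{4} = 81/625.
By linearity of expectation: E[X] = Σ_H E[X_H] = 125 · p^{4} = 125 · 81/625 = 81/5.
Numerically: E[X] ≈ 16.2.

E[X] = 125 · (3/5)^{4} = 81/5 ≈ 16.2.


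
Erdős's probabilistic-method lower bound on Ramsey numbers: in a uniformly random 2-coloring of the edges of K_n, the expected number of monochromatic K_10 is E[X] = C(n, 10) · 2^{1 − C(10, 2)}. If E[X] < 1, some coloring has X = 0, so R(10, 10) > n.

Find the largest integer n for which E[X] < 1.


We need C(n, 10) · 2^{1 − 45} < 1, i.e. C(n, 10) < 2^{45 − 1} = 17592186044416.
Check values of n near the boundary:
  n = 94: C(94, 10) = 9041256841903; 9041256841903 < 17592186044416? YES
  n = 95: C(95, 10) = 10104934117421; 10104934117421 < 17592186044416? YES
  n = 96: C(96, 10) = 11279926456656; 11279926456656 < 17592186044416? YES
  n = 97: C(97, 10) = 12576469727536; 12576469727536 < 17592186044416? YES
  n = 98: C(98, 10) = 14005614014756; 14005614014756 < 17592186044416? YES
  n = 99: C(99, 10) = 15579278510796; 15579278510796 < 17592186044416? YES
  n = 100: C(100, 10) = 17310309456440; 17310309456440 < 17592186044416? YES
  n = 101: C(101, 10) = 19212541264840; 19212541264840 < 17592186044416? NO
The largest n with C(n, 10) < 17592186044416 is n = 100 (where E[X] = 2163788682055/2199023255552 ≈ 0.98398). Hence R(10, 10) > 100, i.e. R(10, 10) ≥ 101.

Largest n = 100; hence R(10, 10) > 100.


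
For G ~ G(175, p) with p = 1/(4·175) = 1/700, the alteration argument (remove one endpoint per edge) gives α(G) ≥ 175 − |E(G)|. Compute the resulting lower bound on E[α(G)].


E[|E(G)|] = C(175, 2)·p = 15225 · (1/700) = 87/4.
E[α(G)] ≥ n − E[|E(G)|] = 175 − 87/4 = 613/4.
Numerically: ≈ 153.25000.
(This is only a lower bound; the true E[α(G)] may be larger.)

E[α(G)] ≥ 613/4 ≈ 153.25000.


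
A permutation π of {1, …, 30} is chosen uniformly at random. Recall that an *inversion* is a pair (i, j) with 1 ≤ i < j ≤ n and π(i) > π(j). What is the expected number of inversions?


Write X = Σ X_I over the C(30, 2) = 435 pairs i < j, with X_I the indicator of one inversion.
There are 435 indicators.
For each fixed pair i < j, the values π(i) and π(j) are two distinct elements of {1, …, 30} in uniformly random order; by symmetry P[π(i) > π(j)] = 1/2.
By linearity: E[X] = 435 · (1/2) = C(30, 2) · (1/2) = 435/2 = 435/2 ≈ 217.5000.

E[X] = 435/2 = 217.5000.


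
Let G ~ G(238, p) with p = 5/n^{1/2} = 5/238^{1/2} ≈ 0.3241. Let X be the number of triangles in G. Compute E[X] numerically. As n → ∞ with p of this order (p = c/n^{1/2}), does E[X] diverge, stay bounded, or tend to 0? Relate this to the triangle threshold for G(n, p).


Number of potential triangles: C(238, 3) = 2218636.
Each occurs with probability p³ ≈ (0.3241)³ ≈ 3.4044313e-02.
By linearity: E[X] = C(238, 3)·p³ ≈ 2218636 · 3.4044313e-02 ≈ 75531.93889.
Since α = 1/2 < 1, p = c/n^{1/2} ≫ 1/n is above the triangle threshold p ~ 1/n. Asymptotically E[X] ~ (c³/6)·n^{3(1−α)} = (5³/6)·n^{1.5} → ∞; triangles are abundant w.h.p.

E[X] ≈ 75531.93889; in regime p = Θ(1/n^{1/2}) E[X] diverges (above the triangle threshold p ~ 1/n).


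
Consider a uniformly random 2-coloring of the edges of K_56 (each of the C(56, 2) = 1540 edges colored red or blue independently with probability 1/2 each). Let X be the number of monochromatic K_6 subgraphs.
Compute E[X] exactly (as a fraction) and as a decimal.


Let X = Σ_S X_S over the C(56, 6) = 32468436 subsets S of size 6, where X_S = 1 if the K_6 on S is monochromatic.
For a fixed S, the K_6 on S has C(6, 2) = 15 edges. P[all 15 edges red] = (1/2)^15, and likewise for blue, so P[monochromatic] = 2·(1/2)^15 = 2^{1 − 15} = 1/16384.
By linearity of expectation: E[X] = C(56, 6) · 2^{1 − 15} = 32468436 · 1/16384 = 8117109/4096.
Numerically: E[X] ≈ 1981.7161.

E[X] = C(56,6)·2^(1−C(6,2)) = 8117109/4096 ≈ 1981.7161.


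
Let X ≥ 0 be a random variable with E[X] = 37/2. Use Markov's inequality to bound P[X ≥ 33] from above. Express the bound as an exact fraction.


μ = E[X] = 37/2, a = 33.
Markov: P[X ≥ 33] ≤ μ/a = (37/2)/33 = 37/66.
Numerically: ≈ 0.5606.
(Since a = 33 > μ = 18.5000, the bound 37/66 is < 1 and informative.)

P[X ≥ 33] ≤ 37/66 ≈ 0.5606.


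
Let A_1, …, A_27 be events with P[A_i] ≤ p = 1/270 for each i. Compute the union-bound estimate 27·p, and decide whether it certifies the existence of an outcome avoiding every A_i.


Union bound: P[∪_{i=1}^{27} A_i] ≤ Σ_i P[A_i] ≤ 27·p = 27·(1/270) = 1/10.
Numerically: 1/10 ≈ 0.1000000.
Is 1/10 < 1? YES.
Since P[∪ A_i] ≤ 1/10 < 1, the complement has P[∩ A_i^c] ≥ 1 − 1/10 = 9/10 > 0, so some outcome avoids every A_i.

27·p = 1/10 ≈ 0.1000000; existence CERTIFIED by the union bound.


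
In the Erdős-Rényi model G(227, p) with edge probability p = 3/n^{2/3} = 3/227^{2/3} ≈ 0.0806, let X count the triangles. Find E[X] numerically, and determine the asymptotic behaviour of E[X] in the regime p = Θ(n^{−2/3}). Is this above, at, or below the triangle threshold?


Number of potential triangles: C(227, 3) = 1923825.
Each occurs with probability p³ ≈ (0.0806)³ ≈ 5.23977e-04.
By linearity: E[X] = C(227, 3)·p³ ≈ 1923825 · 5.23977e-04 ≈ 1008.040.
Since α = 2/3 < 1, p = c/n^{2/3} ≫ 1/n is above the triangle threshold p ~ 1/n. Asymptotically E[X] ~ (c³/6)·n^{3(1−α)} = (3³/6)·n^{1} → ∞; triangles are abundant w.h.p.

E[X] ≈ 1008.040; in regime p = Θ(1/n^{2/3}) E[X] diverges (above the triangle threshold p ~ 1/n).


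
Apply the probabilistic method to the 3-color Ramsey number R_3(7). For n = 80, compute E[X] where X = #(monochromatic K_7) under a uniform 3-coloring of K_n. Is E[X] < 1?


E[X] = C(80, 7) · 3^{1 − 21} = 3176716400 · 3^{−20} = 3176716400/3486784401.
As a reduced fraction: E[X] = 3176716400/3486784401 ≈ 0.911073.
Is E[X] < 1? YES.
Since E[X] < 1, there exists a 3-coloring of K_{80} with no monochromatic K_7; hence R_3(7) > 80.

E[X] = 3176716400/3486784401 ≈ 0.911073; E[X] < 1, so R_3(7) > 80.


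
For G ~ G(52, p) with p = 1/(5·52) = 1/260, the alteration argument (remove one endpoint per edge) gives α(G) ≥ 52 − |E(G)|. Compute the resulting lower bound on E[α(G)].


E[|E(G)|] = C(52, 2)·p = 1326 · (1/260) = 51/10.
E[α(G)] ≥ n − E[|E(G)|] = 52 − 51/10 = 469/10.
Numerically: ≈ 46.90000.
(This is only a lower bound; the true E[α(G)] may be larger.)

E[α(G)] ≥ 469/10 ≈ 46.90000.


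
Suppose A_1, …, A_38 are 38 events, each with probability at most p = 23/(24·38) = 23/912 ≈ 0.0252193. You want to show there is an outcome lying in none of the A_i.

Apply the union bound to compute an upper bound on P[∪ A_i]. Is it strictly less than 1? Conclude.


Union bound: P[∪_{i=1}^{38} A_i] ≤ Σ_i P[A_i] ≤ 38·p = 38·(23/912) = 23/24.
Numerically: 23/24 ≈ 0.9583333.
Is 23/24 < 1? YES.
Since P[∪ A_i] ≤ 23/24 < 1, the complement has P[∩ A_i^c] ≥ 1 − 23/24 = 1/24 > 0, so some outcome avoids every A_i.

38·p = 23/24 ≈ 0.9583333; existence CERTIFIED by the union bound.


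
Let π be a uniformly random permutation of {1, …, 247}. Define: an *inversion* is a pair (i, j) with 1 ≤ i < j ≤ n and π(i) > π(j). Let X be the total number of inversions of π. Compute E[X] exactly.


Write X = Σ X_I over the C(247, 2) = 30381 pairs i < j, with X_I the indicator of one inversion.
There are 30381 indicators.
For each fixed pair i < j, the values π(i) and π(j) are two distinct elements of {1, …, 247} in uniformly random order; by symmetry P[π(i) > π(j)] = 1/2.
By linearity: E[X] = 30381 · (1/2) = C(247, 2) · (1/2) = 30381/2 = 30381/2 ≈ 15190.500000.

E[X] = 30381/2 = 15190.500000.


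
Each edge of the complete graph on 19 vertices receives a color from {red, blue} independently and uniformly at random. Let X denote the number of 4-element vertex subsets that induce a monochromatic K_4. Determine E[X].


Let X = Σ_S X_S over the C(19, 4) = 3876 subsets S of size 4, where X_S = 1 if the K_4 on S is monochromatic.
For a fixed S, the K_4 on S has C(4, 2) = 6 edges. P[all 6 edges red] = (1/2)^6, and likewise for blue, so P[monochromatic] = 2·(1/2)^6 = 2^{1 − 6} = 1/32.
Summing: E[X] = C(19, 4) · 2^{1 − 6} = 3876 · 1/32 = 969/8.
Numerically: E[X] ≈ 121.1250.

E[X] = C(19,4)·2^(1−C(4,2)) = 969/8 ≈ 121.1250.


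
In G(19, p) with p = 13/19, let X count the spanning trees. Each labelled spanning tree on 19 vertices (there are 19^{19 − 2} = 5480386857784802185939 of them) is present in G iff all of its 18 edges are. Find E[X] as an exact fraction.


K_19 has 19^{19 − 2} = 5480386857784802185939 labelled spanning trees.
For each such spanning tree H, let X_H = 1 if all 18 edges of H are present in G. Then P[X_H = 1] = p^{18} = (13/19)^{18} = 112455406951957393129/104127350297911241532841.
Summing the indicators: E[X] = Σ_H E[X_H] = 5480386857784802185939 · p^{18} = 5480386857784802185939 · 112455406951957393129/104127350297911241532841 = 112455406951957393129/19.
Numerically: E[X] ≈ 5.9187e+18.

E[X] = 5480386857784802185939 · (13/19)^{18} = 112455406951957393129/19 ≈ 5.9187e+18.


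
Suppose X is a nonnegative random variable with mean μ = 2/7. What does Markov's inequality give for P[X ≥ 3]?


μ = E[X] = 2/7, a = 3.
Markov: P[X ≥ 3] ≤ μ/a = (2/7)/3 = 2/21.
Numerically: ≈ 0.0952.
(Since a = 3 > μ = 0.2857, the bound 2/21 is < 1 and informative.)

P[X ≥ 3] ≤ 2/21 ≈ 0.0952.


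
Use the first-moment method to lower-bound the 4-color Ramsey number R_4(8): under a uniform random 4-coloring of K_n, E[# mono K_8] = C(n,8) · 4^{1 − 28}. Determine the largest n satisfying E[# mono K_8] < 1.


We need C(n, 8) · 4^{1 − 28} < 1, i.e. C(n, 8) < 4^{28 − 1} = 18014398509481984.
Check values of n near the boundary:
  n = 407: C(407, 8) = 17424959239309050; 17424959239309050 < 18014398509481984? YES
  n = 408: C(408, 8) = 17773458424095231; 17773458424095231 < 18014398509481984? YES
  n = 409: C(409, 8) = 18128041135797879; 18128041135797879 < 18014398509481984? NO
  n = 410: C(410, 8) = 18488798173326195; 18488798173326195 < 18014398509481984? NO
The largest n with C(n, 8) < 18014398509481984 is n = 408 (where E[X] = 17773458424095231/18014398509481984 ≈ 0.98663). Hence R_4(8) > 408, i.e. R_4(8) ≥ 409.

Largest n = 408; hence R_4(8) > 408.


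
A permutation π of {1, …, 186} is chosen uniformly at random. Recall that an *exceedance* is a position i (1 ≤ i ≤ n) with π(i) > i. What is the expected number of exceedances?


Write X = Σ_{i=1}^{186} X_i, where X_i = 1_{π(i) > i}.
For each fixed i, π(i) is uniform over {1, …, 186} (marginal of a uniform permutation), so P[π(i) > i] = (n − i)/n. Summing: Σ_{i=1}^{186} (n − i)/n = (0 + 1 + … + 185)/186 = 186(186 − 1)/(2·186) = (186 − 1)/2.
Hence E[X] = Σ_{i=1}^{186} (186 − i)/186 = 185/2 ≈ 92.50000.

E[X] = 185/2 = 92.50000.


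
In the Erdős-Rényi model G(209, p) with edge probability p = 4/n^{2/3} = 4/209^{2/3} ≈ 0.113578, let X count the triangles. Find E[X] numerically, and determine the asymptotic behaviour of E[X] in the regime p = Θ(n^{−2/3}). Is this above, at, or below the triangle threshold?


Number of potential triangles: C(209, 3) = 1499784.
Each occurs with probability p³ ≈ (0.113578)³ ≈ 1.46516792e-03.
By linearity: E[X] = C(209, 3)·p³ ≈ 1499784 · 1.46516792e-03 ≈ 2197.435407.
Since α = 2/3 < 1, p = c/n^{2/3} ≫ 1/n is above the triangle threshold p ~ 1/n. Asymptotically E[X] ~ (c³/6)·n^{3(1−α)} = (4³/6)·n^{1} → ∞; triangles are abundant w.h.p.

E[X] ≈ 2197.435407; in regime p = Θ(1/n^{2/3}) E[X] diverges (above the triangle threshold p ~ 1/n).


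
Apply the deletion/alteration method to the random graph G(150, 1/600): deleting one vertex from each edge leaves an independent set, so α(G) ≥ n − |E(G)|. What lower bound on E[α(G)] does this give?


E[|E(G)|] = C(150, 2)·p = 11175 · (1/600) = 149/8.
E[α(G)] ≥ n − E[|E(G)|] = 150 − 149/8 = 1051/8.
Numerically: ≈ 131.375.
(This is only a lower bound; the true E[α(G)] may be larger.)

E[α(G)] ≥ 1051/8 ≈ 131.375.


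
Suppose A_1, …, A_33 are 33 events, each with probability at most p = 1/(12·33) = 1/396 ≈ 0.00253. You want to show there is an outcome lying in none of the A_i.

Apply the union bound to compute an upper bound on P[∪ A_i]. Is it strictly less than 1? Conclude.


Union bound: P[∪_{i=1}^{33} A_i] ≤ Σ_i P[A_i] ≤ 33·p = 33·(1/396) = 1/12.
Numerically: 1/12 ≈ 0.08333.
Is 1/12 < 1? YES.
Since P[∪ A_i] ≤ 1/12 < 1, the complement has P[∩ A_i^c] ≥ 1 − 1/12 = 11/12 > 0, so some outcome avoids every A_i.

33·p = 1/12 ≈ 0.08333; existence CERTIFIED by the union bound.


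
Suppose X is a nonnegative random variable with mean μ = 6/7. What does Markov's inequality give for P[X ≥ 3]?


μ = E[X] = 6/7, a = 3.
Markov: P[X ≥ 3] ≤ μ/a = (6/7)/3 = 2/7.
Numerically: ≈ 0.286.
(Since a = 3 > μ = 0.857, the bound 2/7 is < 1 and informative.)

P[X ≥ 3] ≤ 2/7 ≈ 0.286.


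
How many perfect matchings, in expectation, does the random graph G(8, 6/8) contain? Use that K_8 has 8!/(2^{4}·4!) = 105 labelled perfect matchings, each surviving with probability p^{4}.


K_8 has 8!/(2^{4}·4!) = 105 labelled perfect matchings.
For each such perfect matching H, let X_H = 1 if all 4 edges of H are present in G. Then P[X_H = 1] = p^{4} = (3/4)^{4} = 81/256.
Summing the indicators: E[X] = Σ_H E[X_H] = 105 · p^{4} = 105 · 81/256 = 8505/256.
Numerically: E[X] ≈ 33.22.

E[X] = 105 · (3/4)^{4} = 8505/256 ≈ 33.22.


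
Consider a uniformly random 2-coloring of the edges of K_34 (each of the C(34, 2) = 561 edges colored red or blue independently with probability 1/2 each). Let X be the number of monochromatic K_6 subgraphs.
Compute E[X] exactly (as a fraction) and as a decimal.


Let X = Σ_S X_S over the C(34, 6) = 1344904 subsets S of size 6, where X_S = 1 if the K_6 on S is monochromatic.
For a fixed S, the K_6 on S has C(6, 2) = 15 edges. P[all 15 edges red] = (1/2)^15, and likewise for blue, so P[monochromatic] = 2·(1/2)^15 = 2^{1 − 15} = 1/16384.
Summing: E[X] = C(34, 6) · 2^{1 − 15} = 1344904 · 1/16384 = 168113/2048.
Numerically: E[X] ≈ 82.0864.

E[X] = C(34,6)·2^(1−C(6,2)) = 168113/2048 ≈ 82.0864.


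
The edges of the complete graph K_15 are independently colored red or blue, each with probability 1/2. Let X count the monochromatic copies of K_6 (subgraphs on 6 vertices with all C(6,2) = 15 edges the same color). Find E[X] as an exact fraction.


Let X = Σ_S X_S over the C(15, 6) = 5005 subsets S of size 6, where X_S = 1 if the K_6 on S is monochromatic.
For a fixed S, the K_6 on S has C(6, 2) = 15 edges. P[all 15 edges red] = (1/2)^15, and likewise for blue, so P[monochromatic] = 2·(1/2)^15 = 2^{1 − 15} = 1/16384.
By linearity of expectation: E[X] = C(15, 6) · 2^{1 − 15} = 5005 · 1/16384 = 5005/16384.
Numerically: E[X] ≈ 0.305.

E[X] = C(15,6)·2^(1−C(6,2)) = 5005/16384 ≈ 0.305.


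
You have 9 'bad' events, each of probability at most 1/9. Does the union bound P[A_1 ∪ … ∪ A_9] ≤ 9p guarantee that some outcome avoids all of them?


Union bound: P[∪_{i=1}^{9} A_i] ≤ Σ_i P[A_i] ≤ 9·p = 9·(1/9) = 1.
Numerically: 1 ≈ 1.00000.
Is 1 < 1? NO.
Since the bound 1 is ≥ 1, the union bound is uninformative here; it does NOT by itself certify existence.

9·p = 1 ≈ 1.00000; existence NOT certified by the union bound.


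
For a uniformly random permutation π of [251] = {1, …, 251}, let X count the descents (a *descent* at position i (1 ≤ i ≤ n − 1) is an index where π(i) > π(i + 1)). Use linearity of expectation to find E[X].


Write X = Σ X_I over i = 1, …, 250, with X_I the indicator of one descent.
There are 250 indicators.
For each fixed i, the pair (π(i), π(i+1)) is a uniformly random ordered pair of distinct values from {1, …, 251}; by symmetry P[π(i) > π(i+1)] = 1/2.
By linearity: E[X] = 250 · (1/2) = (251 − 1) · (1/2) = 125 ≈ 125.00000.

E[X] = 125 = 125.00000.


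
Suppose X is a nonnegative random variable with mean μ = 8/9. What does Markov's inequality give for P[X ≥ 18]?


μ = E[X] = 8/9, a = 18.
Markov: P[X ≥ 18] ≤ μ/a = (8/9)/18 = 4/81.
Numerically: ≈ 0.049.
(Since a = 18 > μ = 0.889, the bound 4/81 is < 1 and informative.)

P[X ≥ 18] ≤ 4/81 ≈ 0.049.


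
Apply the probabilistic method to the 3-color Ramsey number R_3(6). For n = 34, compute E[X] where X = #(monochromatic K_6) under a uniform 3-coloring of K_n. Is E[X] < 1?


E[X] = C(34, 6) · 3^{1 − 15} = 1344904 · 3^{−14} = 1344904/4782969.
As a reduced fraction: E[X] = 1344904/4782969 ≈ 0.281186.
Is E[X] < 1? YES.
Since E[X] < 1, there exists a 3-coloring of K_{34} with no monochromatic K_6; hence R_3(6) > 34.

E[X] = 1344904/4782969 ≈ 0.281186; E[X] < 1, so R_3(6) > 34.


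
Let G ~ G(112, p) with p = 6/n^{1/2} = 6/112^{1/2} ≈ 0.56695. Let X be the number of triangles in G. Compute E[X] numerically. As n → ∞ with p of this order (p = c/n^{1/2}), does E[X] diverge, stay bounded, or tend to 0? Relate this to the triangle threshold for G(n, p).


Number of potential triangles: C(112, 3) = 227920.
Each occurs with probability p³ ≈ (0.56695)³ ≈ 1.8223287e-01.
By linearity: E[X] = C(112, 3)·p³ ≈ 227920 · 1.8223287e-01 ≈ 41534.51594.
Since α = 1/2 < 1, p = c/n^{1/2} ≫ 1/n is above the triangle threshold p ~ 1/n. Asymptotically E[X] ~ (c³/6)·n^{3(1−α)} = (6³/6)·n^{1.5} → ∞; triangles are abundant w.h.p.

E[X] ≈ 41534.51594; in regime p = Θ(1/n^{1/2}) E[X] diverges (above the triangle threshold p ~ 1/n).


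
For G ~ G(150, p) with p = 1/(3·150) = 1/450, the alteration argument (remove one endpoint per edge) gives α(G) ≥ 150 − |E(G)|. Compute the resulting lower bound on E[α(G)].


E[|E(G)|] = C(150, 2)·p = 11175 · (1/450) = 149/6.
E[α(G)] ≥ n − E[|E(G)|] = 150 − 149/6 = 751/6.
Numerically: ≈ 125.166667.
(This is only a lower bound; the true E[α(G)] may be larger.)

E[α(G)] ≥ 751/6 ≈ 125.166667.


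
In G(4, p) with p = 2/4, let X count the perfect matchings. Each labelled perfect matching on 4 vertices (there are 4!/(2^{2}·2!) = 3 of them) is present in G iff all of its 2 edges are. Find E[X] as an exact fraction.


K_4 has 4!/(2^{2}·2!) = 3 labelled perfect matchings.
For each such perfect matching H, let X_H = 1 if all 2 edges of H are present in G. Then P[X_H = 1] = p^{2} = (1/2)^{2} = 1/4.
By linearity of expectation: E[X] = Σ_H E[X_H] = 3 · p^{2} = 3 · 1/4 = 3/4.
Numerically: E[X] ≈ 0.75.

E[X] = 3 · (1/2)^{2} = 3/4 ≈ 0.75.


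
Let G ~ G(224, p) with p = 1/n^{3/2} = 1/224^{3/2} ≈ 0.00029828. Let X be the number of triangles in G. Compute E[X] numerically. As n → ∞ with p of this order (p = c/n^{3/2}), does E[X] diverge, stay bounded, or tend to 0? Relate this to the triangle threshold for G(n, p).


Number of potential triangles: C(224, 3) = 1848224.
Each occurs with probability p³ ≈ (0.00029828)³ ≈ 2.6538961e-11.
By linearity: E[X] = C(224, 3)·p³ ≈ 1848224 · 2.6538961e-11 ≈ 0.00005.
Since α = 3/2 > 1, p = c/n^{3/2} = o(1/n) is below the triangle threshold p ~ 1/n. Asymptotically E[X] ~ (c³/6)·n^{3(1−α)} = (1³/6)·n^{-1.5} → 0, so by Markov's inequality G has no triangles w.h.p.

E[X] ≈ 0.00005; in regime p = Θ(1/n^{3/2}) E[X] tends to 0 (below the triangle threshold p ~ 1/n).


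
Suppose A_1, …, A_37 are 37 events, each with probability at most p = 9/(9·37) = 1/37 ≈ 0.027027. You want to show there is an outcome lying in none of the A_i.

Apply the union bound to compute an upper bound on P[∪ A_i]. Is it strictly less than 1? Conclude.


Union bound: P[∪_{i=1}^{37} A_i] ≤ Σ_i P[A_i] ≤ 37·p = 37·(1/37) = 1.
Numerically: 1 ≈ 1.000000.
Is 1 < 1? NO.
Since the bound 1 is ≥ 1, the union bound is uninformative here; it does NOT by itself certify existence.

37·p = 1 ≈ 1.000000; existence NOT certified by the union bound.


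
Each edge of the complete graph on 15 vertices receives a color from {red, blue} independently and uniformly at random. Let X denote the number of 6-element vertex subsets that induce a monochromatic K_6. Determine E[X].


Let X = Σ_S X_S over the C(15, 6) = 5005 subsets S of size 6, where X_S = 1 if the K_6 on S is monochromatic.
For a fixed S, the K_6 on S has C(6, 2) = 15 edges. P[all 15 edges red] = (1/2)^15, and likewise for blue, so P[monochromatic] = 2·(1/2)^15 = 2^{1 − 15} = 1/16384.
By linearity: E[X] = C(15, 6) · 2^{1 − 15} = 5005 · 1/16384 = 5005/16384.
Numerically: E[X] ≈ 0.3055.

E[X] = C(15,6)·2^(1−C(6,2)) = 5005/16384 ≈ 0.3055.


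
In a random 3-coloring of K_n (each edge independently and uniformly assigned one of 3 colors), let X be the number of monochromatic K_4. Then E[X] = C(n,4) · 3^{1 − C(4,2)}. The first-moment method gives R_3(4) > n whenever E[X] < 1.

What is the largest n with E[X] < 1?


We need C(n, 4) · 3^{1 − 6} < 1, i.e. C(n, 4) < 3^{6 − 1} = 243.
Check values of n near the boundary:
  n = 5: C(5, 4) = 5; 5 < 243? YES
  n = 6: C(6, 4) = 15; 15 < 243? YES
  n = 7: C(7, 4) = 35; 35 < 243? YES
  n = 8: C(8, 4) = 70; 70 < 243? YES
  n = 9: C(9, 4) = 126; 126 < 243? YES
  n = 10: C(10, 4) = 210; 210 < 243? YES
  n = 11: C(11, 4) = 330; 330 < 243? NO
  n = 12: C(12, 4) = 495; 495 < 243? NO
  n = 13: C(13, 4) = 715; 715 < 243? NO
The largest n with C(n, 4) < 243 is n = 10 (where E[X] = 70/81 ≈ 0.864198). Hence R_3(4) > 10, i.e. R_3(4) ≥ 11.

Largest n = 10; hence R_3(4) > 10.


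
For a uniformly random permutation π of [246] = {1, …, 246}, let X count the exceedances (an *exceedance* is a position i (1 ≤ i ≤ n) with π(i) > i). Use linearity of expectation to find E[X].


Write X = Σ_{i=1}^{246} X_i, where X_i = 1_{π(i) > i}.
For each fixed i, π(i) is uniform over {1, …, 246} (marginal of a uniform permutation), so P[π(i) > i] = (n − i)/n. Summing: Σ_{i=1}^{246} (n − i)/n = (0 + 1 + … + 245)/246 = 246(246 − 1)/(2·246) = (246 − 1)/2.
Hence E[X] = Σ_{i=1}^{246} (246 − i)/246 = 245/2 ≈ 122.50000.

E[X] = 245/2 = 122.50000.


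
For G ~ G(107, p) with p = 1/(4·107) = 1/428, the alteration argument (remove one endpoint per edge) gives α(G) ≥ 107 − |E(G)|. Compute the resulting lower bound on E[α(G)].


E[|E(G)|] = C(107, 2)·p = 5671 · (1/428) = 53/4.
E[α(G)] ≥ n − E[|E(G)|] = 107 − 53/4 = 375/4.
Numerically: ≈ 93.750.
(This is only a lower bound; the true E[α(G)] may be larger.)

E[α(G)] ≥ 375/4 ≈ 93.750.


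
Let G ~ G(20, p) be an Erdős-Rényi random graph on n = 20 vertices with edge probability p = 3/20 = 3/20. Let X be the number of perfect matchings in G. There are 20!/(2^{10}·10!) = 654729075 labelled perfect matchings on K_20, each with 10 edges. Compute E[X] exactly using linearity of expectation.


K_20 has 20!/(2^{10}·10!) = 654729075 labelled perfect matchings.
For each such perfect matching H, let X_H = 1 if all 10 edges of H are present in G. Then P[X_H = 1] = p^{10} = (3/20)^{10} = 59049/10240000000000.
By linearity of expectation: E[X] = Σ_H E[X_H] = 654729075 · p^{10} = 654729075 · 59049/10240000000000 = 1546443885987/409600000000.
Numerically: E[X] ≈ 3.78.

E[X] = 654729075 · (3/20)^{10} = 1546443885987/409600000000 ≈ 3.78.


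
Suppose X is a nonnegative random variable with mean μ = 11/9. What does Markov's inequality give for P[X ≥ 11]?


μ = E[X] = 11/9, a = 11.
Markov: P[X ≥ 11] ≤ μ/a = (11/9)/11 = 1/9.
Numerically: ≈ 0.11111.
(Since a = 11 > μ = 1.22222, the bound 1/9 is < 1 and informative.)

P[X ≥ 11] ≤ 1/9 ≈ 0.11111.
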